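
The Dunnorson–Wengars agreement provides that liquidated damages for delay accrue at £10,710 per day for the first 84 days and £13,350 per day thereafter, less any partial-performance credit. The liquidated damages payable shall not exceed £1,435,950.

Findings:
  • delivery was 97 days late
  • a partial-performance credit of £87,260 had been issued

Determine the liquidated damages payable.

£985,930

First 84 days: 84 × £10,710 = £899,640
Remaining days: (97 − 84) × £13,350 = £173,550
Accrued per-day damages: £899,640 + £173,550 = £1,073,190
Less partial-performance credit: £1,073,190 − £87,260 = £985,930
Cap at £1,435,950: £985,930 is within the cap, no reduction.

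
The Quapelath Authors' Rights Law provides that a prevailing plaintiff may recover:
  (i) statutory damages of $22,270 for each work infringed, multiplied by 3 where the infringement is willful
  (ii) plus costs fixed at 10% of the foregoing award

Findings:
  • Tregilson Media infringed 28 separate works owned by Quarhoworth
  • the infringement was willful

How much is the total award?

$2,057,748

Statutory damages: 28 × $22,270 = $623,560
Trebled: 3 × $623,560 = $1,870,680
Costs: 10% of $1,870,680 = $187,068
Award plus costs: $1,870,680 + $187,068 = $2,057,748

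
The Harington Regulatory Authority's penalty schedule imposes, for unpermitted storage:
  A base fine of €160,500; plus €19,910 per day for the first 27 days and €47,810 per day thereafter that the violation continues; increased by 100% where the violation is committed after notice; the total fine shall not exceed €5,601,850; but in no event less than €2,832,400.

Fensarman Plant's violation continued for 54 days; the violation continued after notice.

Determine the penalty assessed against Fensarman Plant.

First 27 days: 27 × €19,910 = €537,570
Remaining days: (54 − 27) × €47,810 = €1,290,870
Per-day component: €537,570 + €1,290,870 = €1,828,440
Base plus per-day: €160,500 + €1,828,440 = €1,988,940
Enhancement: 100% of €1,988,940 = €1,988,940
Enhanced fine: €1,988,940 + €1,988,940 = €3,977,880
Cap at €5,601,850: €3,977,880 is within the cap, no reduction.
Minimum €2,832,400: €3,977,880 meets the minimum, no increase.

€3,977,880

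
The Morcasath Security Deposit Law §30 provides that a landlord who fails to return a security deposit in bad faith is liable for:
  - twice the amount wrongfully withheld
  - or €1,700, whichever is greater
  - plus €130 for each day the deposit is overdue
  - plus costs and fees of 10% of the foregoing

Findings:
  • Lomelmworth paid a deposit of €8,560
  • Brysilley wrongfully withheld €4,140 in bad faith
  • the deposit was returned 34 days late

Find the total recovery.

€13,970

Doubled: 2 × €4,140 = €8,280
Minimum €1,700: €8,280 meets the minimum, no increase.
Late-return penalty: 34 × €130 = €4,420
Damages plus late penalty: €8,280 + €4,420 = €12,700
Costs and fees: 10% of €12,700 = €1,270
Total recovery: €12,700 + €1,270 = €13,970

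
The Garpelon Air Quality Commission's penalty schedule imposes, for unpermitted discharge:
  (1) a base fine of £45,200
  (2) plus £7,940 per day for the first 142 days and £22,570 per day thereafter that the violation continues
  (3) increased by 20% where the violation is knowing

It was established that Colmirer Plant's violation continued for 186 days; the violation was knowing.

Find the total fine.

First 142 days: 142 × £7,940 = £1,127,480
Remaining days: (186 − 142) × £22,570 = £993,080
Per-day component: £1,127,480 + £993,080 = £2,120,560
Base plus per-day: £45,200 + £2,120,560 = £2,165,760
Enhancement: 20% of £2,165,760 = £433,152
Enhanced fine: £2,165,760 + £433,152 = £2,598,912

£2,598,912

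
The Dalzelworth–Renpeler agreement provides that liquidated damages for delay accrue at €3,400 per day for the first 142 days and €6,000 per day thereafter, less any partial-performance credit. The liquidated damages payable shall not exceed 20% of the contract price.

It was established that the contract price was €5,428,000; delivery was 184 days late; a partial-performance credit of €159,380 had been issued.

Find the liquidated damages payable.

First 142 days: 142 × €3,400 = €482,800
Remaining days: (184 − 142) × €6,000 = €252,000
Accrued per-day damages: €482,800 + €252,000 = €734,800
Less partial-performance credit: €734,800 − €159,380 = €575,420
Cap: 20% of €5,428,000 = €1,085,600
Cap at €1,085,600: €575,420 is within the cap, no reduction.

€575,420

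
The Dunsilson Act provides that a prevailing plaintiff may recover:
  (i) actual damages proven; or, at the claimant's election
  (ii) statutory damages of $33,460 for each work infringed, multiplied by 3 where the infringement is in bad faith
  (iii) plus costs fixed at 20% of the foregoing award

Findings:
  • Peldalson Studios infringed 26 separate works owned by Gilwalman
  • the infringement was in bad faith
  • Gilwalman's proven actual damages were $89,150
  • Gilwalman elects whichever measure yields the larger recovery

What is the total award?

Award: $3,131,856

Statutory damages: 26 × $33,460 = $869,960
Trebled: 3 × $869,960 = $2,609,880
Greater of actual damages ($89,150) or enhanced statutory damages ($2,609,880): $2,609,880
Costs: 20% of $2,609,880 = $521,976
Award plus costs: $2,609,880 + $521,976 = $3,131,856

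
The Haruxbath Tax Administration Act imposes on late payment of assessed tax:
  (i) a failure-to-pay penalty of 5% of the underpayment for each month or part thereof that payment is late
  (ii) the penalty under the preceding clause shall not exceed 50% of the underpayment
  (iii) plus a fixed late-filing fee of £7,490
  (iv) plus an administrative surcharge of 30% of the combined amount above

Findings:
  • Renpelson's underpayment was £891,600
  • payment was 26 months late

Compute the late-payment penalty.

£589,277

Accrued rate: 5% × 26 = 130%, capped at 50% → 50%
Failure-to-pay penalty: 50% of £891,600 = £445,800
Penalty before surcharge: £445,800 + £7,490 = £453,290
Administrative surcharge: 30% of £453,290 = £135,987
Total penalty: £453,290 + £135,987 = £589,277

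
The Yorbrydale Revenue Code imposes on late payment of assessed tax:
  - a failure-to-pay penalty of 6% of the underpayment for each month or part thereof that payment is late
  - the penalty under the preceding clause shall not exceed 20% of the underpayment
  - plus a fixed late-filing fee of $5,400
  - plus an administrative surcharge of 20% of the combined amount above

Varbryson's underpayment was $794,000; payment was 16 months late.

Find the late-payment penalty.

$197,040

Accrued rate: 6% × 16 = 96%, capped at 20% → 20%
Failure-to-pay penalty: 20% of $794,000 = $158,800
Penalty before surcharge: $158,800 + $5,400 = $164,200
Administrative surcharge: 20% of $164,200 = $32,840
Total penalty: $164,200 + $32,840 = $197,040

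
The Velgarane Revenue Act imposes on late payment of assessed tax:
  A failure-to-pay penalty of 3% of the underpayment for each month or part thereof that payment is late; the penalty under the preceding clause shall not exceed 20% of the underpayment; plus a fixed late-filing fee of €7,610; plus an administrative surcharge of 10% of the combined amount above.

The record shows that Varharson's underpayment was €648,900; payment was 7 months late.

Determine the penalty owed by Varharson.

Accrued rate: 3% × 7 = 21%, capped at 20% → 20%
Failure-to-pay penalty: 20% of €648,900 = €129,780
Penalty before surcharge: €129,780 + €7,610 = €137,390
Administrative surcharge: 10% of €137,390 = €13,739
Total penalty: €137,390 + €13,739 = €151,129

€151,129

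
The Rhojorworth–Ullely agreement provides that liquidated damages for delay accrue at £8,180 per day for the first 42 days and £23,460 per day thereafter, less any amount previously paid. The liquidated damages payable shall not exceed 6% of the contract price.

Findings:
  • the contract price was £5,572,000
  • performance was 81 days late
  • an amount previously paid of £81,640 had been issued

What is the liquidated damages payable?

Liquidated damages: £334,320

First 42 days: 42 × £8,180 = £343,560
Remaining days: (81 − 42) × £23,460 = £914,940
Accrued per-day damages: £343,560 + £914,940 = £1,258,500
Less amount previously paid: £1,258,500 − £81,640 = £1,176,860
Cap: 6% of £5,572,000 = £334,320
Cap at £334,320: £1,176,860 exceeds the cap → £334,320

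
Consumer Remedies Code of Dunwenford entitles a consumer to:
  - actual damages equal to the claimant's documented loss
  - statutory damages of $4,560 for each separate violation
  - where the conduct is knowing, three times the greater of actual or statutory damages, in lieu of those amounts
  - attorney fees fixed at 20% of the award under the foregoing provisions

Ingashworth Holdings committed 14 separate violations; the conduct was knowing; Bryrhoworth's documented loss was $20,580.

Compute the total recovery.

Statutory damages: 14 × $4,560 = $63,840
Greater of actual damages ($20,580) or statutory damages ($63,840): $63,840
Trebled: 3 × $63,840 = $191,520
Attorney fees: 20% of $191,520 = $38,304
Total recovery: $191,520 + $38,304 = $229,824

Total recovery: $229,824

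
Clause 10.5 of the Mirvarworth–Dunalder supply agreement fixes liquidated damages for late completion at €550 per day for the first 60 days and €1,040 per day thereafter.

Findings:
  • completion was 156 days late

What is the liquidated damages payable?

€132,840

First 60 days: 60 × €550 = €33,000
Remaining days: (156 − 60) × €1,040 = €99,840
Accrued per-day damages: €33,000 + €99,840 = €132,840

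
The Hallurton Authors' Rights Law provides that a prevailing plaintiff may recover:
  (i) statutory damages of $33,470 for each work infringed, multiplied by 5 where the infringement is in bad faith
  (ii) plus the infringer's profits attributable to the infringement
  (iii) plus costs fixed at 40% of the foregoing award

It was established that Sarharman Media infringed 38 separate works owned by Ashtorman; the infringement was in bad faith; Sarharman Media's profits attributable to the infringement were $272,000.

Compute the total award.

Statutory damages: 38 × $33,470 = $1,271,860
Multiplied by 5: 5 × $1,271,860 = $6,359,300
Combined award: $6,359,300 + $272,000 = $6,631,300
Costs: 40% of $6,631,300 = $2,652,520
Award plus costs: $6,631,300 + $2,652,520 = $9,283,820

$9,283,820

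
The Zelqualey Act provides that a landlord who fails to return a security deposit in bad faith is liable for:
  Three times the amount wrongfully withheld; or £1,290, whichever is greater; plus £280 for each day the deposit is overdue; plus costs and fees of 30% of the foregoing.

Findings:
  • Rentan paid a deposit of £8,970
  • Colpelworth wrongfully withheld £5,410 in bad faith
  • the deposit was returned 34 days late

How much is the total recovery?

Trebled: 3 × £5,410 = £16,230
Minimum £1,290: £16,230 meets the minimum, no increase.
Late-return penalty: 34 × £280 = £9,520
Damages plus late penalty: £16,230 + £9,520 = £25,750
Costs and fees: 30% of £25,750 = £7,725
Total recovery: £25,750 + £7,725 = £33,475

£33,475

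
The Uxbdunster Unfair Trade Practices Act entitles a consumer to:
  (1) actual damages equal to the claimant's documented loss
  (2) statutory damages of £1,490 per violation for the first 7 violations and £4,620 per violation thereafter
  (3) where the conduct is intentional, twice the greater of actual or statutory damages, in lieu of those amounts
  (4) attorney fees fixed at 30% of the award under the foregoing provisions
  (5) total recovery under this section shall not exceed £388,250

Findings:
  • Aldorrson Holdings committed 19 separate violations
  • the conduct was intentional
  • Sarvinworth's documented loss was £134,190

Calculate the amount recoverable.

£348,894

First 7 violations: 7 × £1,490 = £10,430
Remaining violations: (19 − 7) × £4,620 = £55,440
Statutory damages: £10,430 + £55,440 = £65,870
Greater of actual damages (£134,190) or statutory damages (£65,870): £134,190
Doubled: 2 × £134,190 = £268,380
Attorney fees: 30% of £268,380 = £80,514
Total before cap: £268,380 + £80,514 = £348,894
Cap at £388,250: £348,894 is within the cap, no reduction.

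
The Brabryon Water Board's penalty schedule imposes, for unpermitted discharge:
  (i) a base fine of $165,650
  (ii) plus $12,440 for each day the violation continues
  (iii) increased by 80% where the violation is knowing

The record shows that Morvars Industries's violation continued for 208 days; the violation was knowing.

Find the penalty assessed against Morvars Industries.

Per-day component: 208 × $12,440 = $2,587,520
Base plus per-day: $165,650 + $2,587,520 = $2,753,170
Enhancement: 80% of $2,753,170 = $2,202,536
Enhanced fine: $2,753,170 + $2,202,536 = $4,955,706

Civil penalty: $4,955,706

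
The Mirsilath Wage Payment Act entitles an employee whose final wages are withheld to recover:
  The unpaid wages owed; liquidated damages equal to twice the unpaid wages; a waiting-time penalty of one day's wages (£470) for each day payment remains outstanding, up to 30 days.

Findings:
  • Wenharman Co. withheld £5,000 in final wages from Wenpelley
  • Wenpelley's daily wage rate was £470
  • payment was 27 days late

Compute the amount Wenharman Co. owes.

Doubled: 2 × £5,000 = £10,000
Penalty days: min(27, 30) = 27
Waiting-time penalty: 27 × £470 = £12,690
Total award: £5,000 + £10,000 + £12,690 = £27,690

£27,690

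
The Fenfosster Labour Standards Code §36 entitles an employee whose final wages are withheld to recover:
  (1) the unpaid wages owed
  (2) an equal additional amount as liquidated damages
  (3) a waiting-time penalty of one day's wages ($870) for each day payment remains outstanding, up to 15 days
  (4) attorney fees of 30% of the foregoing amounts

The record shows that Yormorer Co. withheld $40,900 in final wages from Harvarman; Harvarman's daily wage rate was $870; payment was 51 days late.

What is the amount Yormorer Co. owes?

Liquidated damages (equal amount): $40,900
Penalty days: min(51, 15) = 15
Waiting-time penalty: 15 × $870 = $13,050
Subtotal: $40,900 + $40,900 + $13,050 = $94,850
Attorney fees: 30% of $94,850 = $28,455
Total award: $94,850 + $28,455 = $123,305

$123,305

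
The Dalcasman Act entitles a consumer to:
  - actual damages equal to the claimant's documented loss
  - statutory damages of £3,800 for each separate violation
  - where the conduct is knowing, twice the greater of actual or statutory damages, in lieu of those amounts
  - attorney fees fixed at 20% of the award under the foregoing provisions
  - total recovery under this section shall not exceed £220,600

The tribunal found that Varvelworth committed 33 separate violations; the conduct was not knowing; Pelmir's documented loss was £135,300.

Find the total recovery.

£220,600

Statutory damages: 33 × £3,800 = £125,400
Conduct not knowing: the in-lieu enhancement does not apply.
Actual plus statutory damages: £135,300 + £125,400 = £260,700
Attorney fees: 20% of £260,700 = £52,140
Total before cap: £260,700 + £52,140 = £312,840
Cap at £220,600: £312,840 exceeds the cap → £220,600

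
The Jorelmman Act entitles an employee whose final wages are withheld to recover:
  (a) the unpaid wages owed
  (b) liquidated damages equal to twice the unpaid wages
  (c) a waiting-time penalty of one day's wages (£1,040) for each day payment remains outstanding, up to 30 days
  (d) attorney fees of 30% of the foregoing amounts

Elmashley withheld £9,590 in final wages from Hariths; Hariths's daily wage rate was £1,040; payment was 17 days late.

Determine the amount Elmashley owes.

£60,385

Doubled: 2 × £9,590 = £19,180
Penalty days: min(17, 30) = 17
Waiting-time penalty: 17 × £1,040 = £17,680
Subtotal: £9,590 + £19,180 + £17,680 = £46,450
Attorney fees: 30% of £46,450 = £13,935
Total award: £46,450 + £13,935 = £60,385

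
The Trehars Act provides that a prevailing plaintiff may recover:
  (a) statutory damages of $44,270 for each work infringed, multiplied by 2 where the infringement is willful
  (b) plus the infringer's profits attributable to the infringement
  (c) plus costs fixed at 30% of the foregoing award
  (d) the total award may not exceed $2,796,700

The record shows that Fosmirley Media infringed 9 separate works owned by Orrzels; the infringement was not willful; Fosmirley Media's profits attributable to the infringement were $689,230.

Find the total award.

Award: $1,413,958

Statutory damages: 9 × $44,270 = $398,430
Infringement not willful: no ×2 enhancement.
Combined award: $398,430 + $689,230 = $1,087,660
Costs: 30% of $1,087,660 = $326,298
Award plus costs: $1,087,660 + $326,298 = $1,413,958
Cap at $2,796,700: $1,413,958 is within the cap, no reduction.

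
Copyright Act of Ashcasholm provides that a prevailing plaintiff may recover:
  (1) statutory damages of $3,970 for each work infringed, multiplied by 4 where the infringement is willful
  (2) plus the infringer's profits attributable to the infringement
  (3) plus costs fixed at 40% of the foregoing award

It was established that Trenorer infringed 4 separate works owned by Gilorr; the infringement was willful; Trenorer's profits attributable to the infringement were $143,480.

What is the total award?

$289,800

Statutory damages: 4 × $3,970 = $15,880
Multiplied by 4: 4 × $15,880 = $63,520
Combined award: $63,520 + $143,480 = $207,000
Costs: 40% of $207,000 = $82,800
Award plus costs: $207,000 + $82,800 = $289,800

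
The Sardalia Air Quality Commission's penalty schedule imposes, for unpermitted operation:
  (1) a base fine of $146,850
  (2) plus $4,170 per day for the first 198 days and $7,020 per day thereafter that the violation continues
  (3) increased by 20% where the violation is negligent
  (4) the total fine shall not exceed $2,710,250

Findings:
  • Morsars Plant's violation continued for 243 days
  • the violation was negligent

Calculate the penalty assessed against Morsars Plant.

$1,546,092

First 198 days: 198 × $4,170 = $825,660
Remaining days: (243 − 198) × $7,020 = $315,900
Per-day component: $825,660 + $315,900 = $1,141,560
Base plus per-day: $146,850 + $1,141,560 = $1,288,410
Enhancement: 20% of $1,288,410 = $257,682
Enhanced fine: $1,288,410 + $257,682 = $1,546,092
Cap at $2,710,250: $1,546,092 is within the cap, no reduction.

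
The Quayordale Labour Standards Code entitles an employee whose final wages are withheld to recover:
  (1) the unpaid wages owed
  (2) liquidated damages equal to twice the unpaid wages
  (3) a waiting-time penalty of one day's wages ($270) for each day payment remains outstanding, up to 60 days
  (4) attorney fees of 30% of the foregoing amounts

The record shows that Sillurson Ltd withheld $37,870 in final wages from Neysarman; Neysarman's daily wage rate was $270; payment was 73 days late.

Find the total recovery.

$168,753

Doubled: 2 × $37,870 = $75,740
Penalty days: min(73, 60) = 60
Waiting-time penalty: 60 × $270 = $16,200
Subtotal: $37,870 + $75,740 + $16,200 = $129,810
Attorney fees: 30% of $129,810 = $38,943
Total award: $129,810 + $38,943 = $168,753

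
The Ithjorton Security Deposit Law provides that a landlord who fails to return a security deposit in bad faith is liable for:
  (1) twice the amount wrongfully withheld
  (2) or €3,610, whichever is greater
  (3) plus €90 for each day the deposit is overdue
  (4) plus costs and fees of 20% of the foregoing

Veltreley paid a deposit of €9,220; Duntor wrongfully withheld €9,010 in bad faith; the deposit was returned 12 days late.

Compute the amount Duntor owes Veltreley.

Doubled: 2 × €9,010 = €18,020
Minimum €3,610: €18,020 meets the minimum, no increase.
Late-return penalty: 12 × €90 = €1,080
Damages plus late penalty: €18,020 + €1,080 = €19,100
Costs and fees: 20% of €19,100 = €3,820
Total recovery: €19,100 + €3,820 = €22,920

€22,920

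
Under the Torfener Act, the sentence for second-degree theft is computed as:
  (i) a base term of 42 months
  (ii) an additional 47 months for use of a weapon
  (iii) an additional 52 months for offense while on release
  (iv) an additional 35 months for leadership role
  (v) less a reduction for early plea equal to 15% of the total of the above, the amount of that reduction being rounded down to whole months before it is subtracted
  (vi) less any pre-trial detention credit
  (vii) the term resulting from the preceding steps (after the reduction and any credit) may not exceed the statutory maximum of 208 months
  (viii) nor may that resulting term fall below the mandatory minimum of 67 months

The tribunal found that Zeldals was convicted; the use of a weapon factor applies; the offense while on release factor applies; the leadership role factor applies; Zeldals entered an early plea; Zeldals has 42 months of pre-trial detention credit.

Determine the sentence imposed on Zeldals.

Use of a weapon enhancement: +47 months
Offense while on release enhancement: +52 months
Leadership role enhancement: +35 months
Adjusted term: 42 months + 47 months + 52 months + 35 months = 176 months
Early plea reduction: 15% of 176 months = 26 months (rounded down)
After reduction: 176 − 26 = 150 months
Less pre-trial detention credit: 150 months − 42 months = 108 months
Cap at 208 months: 108 months is within the cap, no reduction.
Minimum 67 months: 108 months meets the minimum, no increase.

108 months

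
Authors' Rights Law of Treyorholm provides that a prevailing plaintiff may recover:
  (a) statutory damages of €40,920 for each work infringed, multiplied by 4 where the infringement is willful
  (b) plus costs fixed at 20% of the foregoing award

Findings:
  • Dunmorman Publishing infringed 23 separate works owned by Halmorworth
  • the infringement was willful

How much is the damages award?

€4,517,568

Statutory damages: 23 × €40,920 = €941,160
Multiplied by 4: 4 × €941,160 = €3,764,640
Costs: 20% of €3,764,640 = €752,928
Award plus costs: €3,764,640 + €752,928 = €4,517,568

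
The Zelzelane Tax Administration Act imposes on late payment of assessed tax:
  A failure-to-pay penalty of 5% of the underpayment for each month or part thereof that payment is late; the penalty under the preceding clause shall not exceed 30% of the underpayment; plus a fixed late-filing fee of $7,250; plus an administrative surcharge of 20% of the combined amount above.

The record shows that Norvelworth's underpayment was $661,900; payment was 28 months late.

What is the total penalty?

$246,984

Accrued rate: 5% × 28 = 140%, capped at 30% → 30%
Failure-to-pay penalty: 30% of $661,900 = $198,570
Penalty before surcharge: $198,570 + $7,250 = $205,820
Administrative surcharge: 20% of $205,820 = $41,164
Total penalty: $205,820 + $41,164 = $246,984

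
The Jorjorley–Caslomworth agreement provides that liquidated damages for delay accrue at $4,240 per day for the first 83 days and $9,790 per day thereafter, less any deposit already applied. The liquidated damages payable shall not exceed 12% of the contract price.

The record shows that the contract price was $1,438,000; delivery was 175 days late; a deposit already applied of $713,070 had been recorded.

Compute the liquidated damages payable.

Liquidated damages: $172,560

First 83 days: 83 × $4,240 = $351,920
Remaining days: (175 − 83) × $9,790 = $900,680
Accrued per-day damages: $351,920 + $900,680 = $1,252,600
Less deposit already applied: $1,252,600 − $713,070 = $539,530
Cap: 12% of $1,438,000 = $172,560
Cap at $172,560: $539,530 exceeds the cap → $172,560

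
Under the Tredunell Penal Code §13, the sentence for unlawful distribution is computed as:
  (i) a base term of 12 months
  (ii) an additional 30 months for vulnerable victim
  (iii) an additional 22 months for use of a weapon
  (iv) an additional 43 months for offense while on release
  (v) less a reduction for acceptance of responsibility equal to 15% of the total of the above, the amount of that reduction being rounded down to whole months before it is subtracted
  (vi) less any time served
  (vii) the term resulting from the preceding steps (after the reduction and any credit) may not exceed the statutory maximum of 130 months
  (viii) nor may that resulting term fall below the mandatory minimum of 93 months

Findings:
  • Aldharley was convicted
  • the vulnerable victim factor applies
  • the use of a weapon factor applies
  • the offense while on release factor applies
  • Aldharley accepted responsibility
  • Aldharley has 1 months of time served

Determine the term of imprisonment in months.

Vulnerable victim enhancement: +30 months
Use of a weapon enhancement: +22 months
Offense while on release enhancement: +43 months
Adjusted term: 12 months + 30 months + 22 months + 43 months = 107 months
Acceptance of responsibility reduction: 15% of 107 months = 16 months (rounded down)
After reduction: 107 − 16 = 91 months
Less time served: 91 months − 1 months = 90 months
Cap at 130 months: 90 months is within the cap, no reduction.
Minimum 93 months: 90 months is below the minimum → 93 months

93 months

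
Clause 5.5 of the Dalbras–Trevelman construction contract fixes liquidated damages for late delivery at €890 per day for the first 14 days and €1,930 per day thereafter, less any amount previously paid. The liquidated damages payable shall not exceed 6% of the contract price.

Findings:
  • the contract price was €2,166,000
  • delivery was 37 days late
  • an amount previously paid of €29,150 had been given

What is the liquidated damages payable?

First 14 days: 14 × €890 = €12,460
Remaining days: (37 − 14) × €1,930 = €44,390
Accrued per-day damages: €12,460 + €44,390 = €56,850
Less amount previously paid: €56,850 − €29,150 = €27,700
Cap: 6% of €2,166,000 = €129,960
Cap at €129,960: €27,700 is within the cap, no reduction.

€27,700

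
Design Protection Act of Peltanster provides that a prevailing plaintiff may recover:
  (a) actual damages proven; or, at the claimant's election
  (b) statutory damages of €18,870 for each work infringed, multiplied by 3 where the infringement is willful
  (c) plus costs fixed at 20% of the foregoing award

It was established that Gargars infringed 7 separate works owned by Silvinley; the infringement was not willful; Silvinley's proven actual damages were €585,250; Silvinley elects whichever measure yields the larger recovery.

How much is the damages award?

Statutory damages: 7 × €18,870 = €132,090
Infringement not willful: no ×3 enhancement.
Greater of actual damages (€585,250) or statutory damages (€132,090): €585,250
Costs: 20% of €585,250 = €117,050
Award plus costs: €585,250 + €117,050 = €702,300

€702,300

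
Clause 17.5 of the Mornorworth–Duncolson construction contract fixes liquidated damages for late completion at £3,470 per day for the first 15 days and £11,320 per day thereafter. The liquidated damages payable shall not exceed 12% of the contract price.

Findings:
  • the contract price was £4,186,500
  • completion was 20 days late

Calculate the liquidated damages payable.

First 15 days: 15 × £3,470 = £52,050
Remaining days: (20 − 15) × £11,320 = £56,600
Accrued per-day damages: £52,050 + £56,600 = £108,650
Cap: 12% of £4,186,500 = £502,380
Cap at £502,380: £108,650 is within the cap, no reduction.

£108,650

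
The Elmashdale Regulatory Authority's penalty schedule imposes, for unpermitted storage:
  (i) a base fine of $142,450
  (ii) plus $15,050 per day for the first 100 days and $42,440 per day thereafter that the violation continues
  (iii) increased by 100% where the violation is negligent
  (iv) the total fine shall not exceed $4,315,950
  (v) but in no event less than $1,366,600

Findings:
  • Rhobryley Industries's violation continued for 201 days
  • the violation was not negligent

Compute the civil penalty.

First 100 days: 100 × $15,050 = $1,505,000
Remaining days: (201 − 100) × $42,440 = $4,286,440
Per-day component: $1,505,000 + $4,286,440 = $5,791,440
Base plus per-day: $142,450 + $5,791,440 = $5,933,890
The violation was not negligent: no 100% increase.
Cap at $4,315,950: $5,933,890 exceeds the cap → $4,315,950
Minimum $1,366,600: $4,315,950 meets the minimum, no increase.

$4,315,950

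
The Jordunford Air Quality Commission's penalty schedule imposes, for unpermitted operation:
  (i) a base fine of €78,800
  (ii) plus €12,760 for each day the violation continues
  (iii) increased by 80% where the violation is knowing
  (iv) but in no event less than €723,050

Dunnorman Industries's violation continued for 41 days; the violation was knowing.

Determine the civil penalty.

Civil penalty: €1,083,528

Per-day component: 41 × €12,760 = €523,160
Base plus per-day: €78,800 + €523,160 = €601,960
Enhancement: 80% of €601,960 = €481,568
Enhanced fine: €601,960 + €481,568 = €1,083,528
Minimum €723,050: €1,083,528 meets the minimum, no increase.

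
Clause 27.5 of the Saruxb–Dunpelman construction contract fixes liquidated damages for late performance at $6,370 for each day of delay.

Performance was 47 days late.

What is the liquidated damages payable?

Liquidated damages: $299,390

Per-day damages: 47 × $6,370 = $299,390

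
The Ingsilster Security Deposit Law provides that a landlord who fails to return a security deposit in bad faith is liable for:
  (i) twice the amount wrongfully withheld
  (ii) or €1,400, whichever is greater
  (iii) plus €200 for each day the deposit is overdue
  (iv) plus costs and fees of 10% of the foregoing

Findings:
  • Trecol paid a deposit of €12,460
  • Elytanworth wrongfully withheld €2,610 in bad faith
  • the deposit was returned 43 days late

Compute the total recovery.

Doubled: 2 × €2,610 = €5,220
Minimum €1,400: €5,220 meets the minimum, no increase.
Late-return penalty: 43 × €200 = €8,600
Damages plus late penalty: €5,220 + €8,600 = €13,820
Costs and fees: 10% of €13,820 = €1,382
Total recovery: €13,820 + €1,382 = €15,202

€15,202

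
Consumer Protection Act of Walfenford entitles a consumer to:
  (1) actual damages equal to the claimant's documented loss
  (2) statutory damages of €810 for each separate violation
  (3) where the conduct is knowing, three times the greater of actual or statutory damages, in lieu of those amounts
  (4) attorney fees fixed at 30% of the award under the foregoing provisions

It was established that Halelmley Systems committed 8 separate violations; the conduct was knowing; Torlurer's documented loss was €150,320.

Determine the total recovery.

Total recovery: €586,248

Statutory damages: 8 × €810 = €6,480
Greater of actual damages (€150,320) or statutory damages (€6,480): €150,320
Trebled: 3 × €150,320 = €450,960
Attorney fees: 30% of €450,960 = €135,288
Total recovery: €450,960 + €135,288 = €586,248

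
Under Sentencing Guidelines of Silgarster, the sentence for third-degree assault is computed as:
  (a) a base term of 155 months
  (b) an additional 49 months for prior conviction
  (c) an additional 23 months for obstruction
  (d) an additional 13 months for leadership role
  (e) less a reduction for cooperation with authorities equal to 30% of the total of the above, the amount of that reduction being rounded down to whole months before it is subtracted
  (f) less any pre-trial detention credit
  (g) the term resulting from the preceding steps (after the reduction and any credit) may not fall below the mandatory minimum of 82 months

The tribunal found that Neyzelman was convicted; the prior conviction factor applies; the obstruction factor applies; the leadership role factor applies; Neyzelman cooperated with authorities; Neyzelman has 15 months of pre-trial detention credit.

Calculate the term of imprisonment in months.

Sentence: 153 months

Prior conviction enhancement: +49 months
Obstruction enhancement: +23 months
Leadership role enhancement: +13 months
Adjusted term: 155 months + 49 months + 23 months + 13 months = 240 months
Cooperation with authorities reduction: 30% of 240 months = 72 months (rounded down)
After reduction: 240 − 72 = 168 months
Less pre-trial detention credit: 168 months − 15 months = 153 months
Minimum 82 months: 153 months meets the minimum, no increase.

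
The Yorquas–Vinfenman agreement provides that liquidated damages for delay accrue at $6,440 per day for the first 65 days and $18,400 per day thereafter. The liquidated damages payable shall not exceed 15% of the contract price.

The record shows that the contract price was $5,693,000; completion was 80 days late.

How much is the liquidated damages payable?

First 65 days: 65 × $6,440 = $418,600
Remaining days: (80 − 65) × $18,400 = $276,000
Accrued per-day damages: $418,600 + $276,000 = $694,600
Cap: 15% of $5,693,000 = $853,950
Cap at $853,950: $694,600 is within the cap, no reduction.

$694,600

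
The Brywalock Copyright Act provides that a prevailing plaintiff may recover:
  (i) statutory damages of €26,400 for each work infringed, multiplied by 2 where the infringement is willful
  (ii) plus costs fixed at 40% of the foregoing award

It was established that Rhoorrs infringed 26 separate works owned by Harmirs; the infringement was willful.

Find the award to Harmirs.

€1,921,920

Statutory damages: 26 × €26,400 = €686,400
Doubled: 2 × €686,400 = €1,372,800
Costs: 40% of €1,372,800 = €549,120
Award plus costs: €1,372,800 + €549,120 = €1,921,920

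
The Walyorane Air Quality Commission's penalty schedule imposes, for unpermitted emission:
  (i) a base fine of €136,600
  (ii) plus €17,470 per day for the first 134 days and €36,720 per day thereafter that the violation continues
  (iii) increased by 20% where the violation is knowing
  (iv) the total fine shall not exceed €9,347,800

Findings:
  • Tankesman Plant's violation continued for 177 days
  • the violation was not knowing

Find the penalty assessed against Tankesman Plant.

First 134 days: 134 × €17,470 = €2,340,980
Remaining days: (177 − 134) × €36,720 = €1,578,960
Per-day component: €2,340,980 + €1,578,960 = €3,919,940
Base plus per-day: €136,600 + €3,919,940 = €4,056,540
The violation was not knowing: no 20% increase.
Cap at €9,347,800: €4,056,540 is within the cap, no reduction.

Civil penalty: €4,056,540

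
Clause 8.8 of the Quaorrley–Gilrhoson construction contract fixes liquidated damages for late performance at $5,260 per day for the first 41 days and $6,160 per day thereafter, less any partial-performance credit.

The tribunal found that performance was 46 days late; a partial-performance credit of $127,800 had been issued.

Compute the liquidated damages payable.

Liquidated damages: $118,660

First 41 days: 41 × $5,260 = $215,660
Remaining days: (46 − 41) × $6,160 = $30,800
Accrued per-day damages: $215,660 + $30,800 = $246,460
Less partial-performance credit: $246,460 − $127,800 = $118,660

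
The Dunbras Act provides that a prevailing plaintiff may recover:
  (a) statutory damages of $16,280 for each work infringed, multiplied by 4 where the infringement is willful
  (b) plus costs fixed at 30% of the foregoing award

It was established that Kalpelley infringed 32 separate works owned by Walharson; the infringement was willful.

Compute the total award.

$2,708,992

Statutory damages: 32 × $16,280 = $520,960
Multiplied by 4: 4 × $520,960 = $2,083,840
Costs: 30% of $2,083,840 = $625,152
Award plus costs: $2,083,840 + $625,152 = $2,708,992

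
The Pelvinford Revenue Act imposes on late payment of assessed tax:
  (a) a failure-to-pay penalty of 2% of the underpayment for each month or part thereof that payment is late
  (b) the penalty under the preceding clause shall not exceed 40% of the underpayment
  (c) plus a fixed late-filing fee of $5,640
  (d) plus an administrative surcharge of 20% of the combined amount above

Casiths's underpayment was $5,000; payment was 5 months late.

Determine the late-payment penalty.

Penalty: $7,368

Accrued rate: 2% × 5 = 10%, capped at 40% → 10%
Failure-to-pay penalty: 10% of $5,000 = $500
Penalty before surcharge: $500 + $5,640 = $6,140
Administrative surcharge: 20% of $6,140 = $1,228
Total penalty: $6,140 + $1,228 = $7,368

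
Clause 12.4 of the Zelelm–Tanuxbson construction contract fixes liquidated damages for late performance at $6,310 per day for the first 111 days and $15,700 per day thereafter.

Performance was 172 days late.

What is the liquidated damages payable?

$1,658,110

First 111 days: 111 × $6,310 = $700,410
Remaining days: (172 − 111) × $15,700 = $957,700
Accrued per-day damages: $700,410 + $957,700 = $1,658,110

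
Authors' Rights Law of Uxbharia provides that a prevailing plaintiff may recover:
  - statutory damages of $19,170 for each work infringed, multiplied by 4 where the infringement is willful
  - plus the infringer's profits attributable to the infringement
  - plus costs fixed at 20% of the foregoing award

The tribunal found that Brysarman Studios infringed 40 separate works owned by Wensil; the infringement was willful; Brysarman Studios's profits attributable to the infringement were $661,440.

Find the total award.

Statutory damages: 40 × $19,170 = $766,800
Multiplied by 4: 4 × $766,800 = $3,067,200
Combined award: $3,067,200 + $661,440 = $3,728,640
Costs: 20% of $3,728,640 = $745,728
Award plus costs: $3,728,640 + $745,728 = $4,474,368

$4,474,368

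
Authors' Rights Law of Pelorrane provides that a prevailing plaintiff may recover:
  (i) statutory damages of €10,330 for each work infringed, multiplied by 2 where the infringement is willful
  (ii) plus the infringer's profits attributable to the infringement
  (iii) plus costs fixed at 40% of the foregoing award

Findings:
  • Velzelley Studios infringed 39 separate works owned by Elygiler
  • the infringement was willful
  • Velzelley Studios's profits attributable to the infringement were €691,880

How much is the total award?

Statutory damages: 39 × €10,330 = €402,870
Doubled: 2 × €402,870 = €805,740
Combined award: €805,740 + €691,880 = €1,497,620
Costs: 40% of €1,497,620 = €599,048
Award plus costs: €1,497,620 + €599,048 = €2,096,668

€2,096,668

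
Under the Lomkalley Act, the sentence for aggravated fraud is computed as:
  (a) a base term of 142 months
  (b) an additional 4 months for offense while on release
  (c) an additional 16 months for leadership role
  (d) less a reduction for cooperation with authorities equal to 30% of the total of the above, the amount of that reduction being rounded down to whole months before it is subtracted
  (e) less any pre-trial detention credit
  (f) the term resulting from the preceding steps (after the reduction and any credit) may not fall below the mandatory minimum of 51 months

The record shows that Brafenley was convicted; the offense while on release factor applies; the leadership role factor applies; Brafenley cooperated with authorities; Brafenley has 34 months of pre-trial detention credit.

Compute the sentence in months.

Offense while on release enhancement: +4 months
Leadership role enhancement: +16 months
Adjusted term: 142 months + 4 months + 16 months = 162 months
Cooperation with authorities reduction: 30% of 162 months = 48 months (rounded down)
After reduction: 162 − 48 = 114 months
Less pre-trial detention credit: 114 months − 34 months = 80 months
Minimum 51 months: 80 months meets the minimum, no increase.

80 months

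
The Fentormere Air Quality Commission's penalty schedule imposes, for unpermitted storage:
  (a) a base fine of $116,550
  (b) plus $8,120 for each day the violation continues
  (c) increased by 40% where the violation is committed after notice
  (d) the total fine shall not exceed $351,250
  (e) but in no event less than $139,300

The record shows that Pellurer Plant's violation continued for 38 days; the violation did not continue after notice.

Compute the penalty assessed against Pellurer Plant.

$351,250

Per-day component: 38 × $8,120 = $308,560
Base plus per-day: $116,550 + $308,560 = $425,110
The violation did not continue after notice: no 40% increase.
Cap at $351,250: $425,110 exceeds the cap → $351,250
Minimum $139,300: $351,250 meets the minimum, no increase.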